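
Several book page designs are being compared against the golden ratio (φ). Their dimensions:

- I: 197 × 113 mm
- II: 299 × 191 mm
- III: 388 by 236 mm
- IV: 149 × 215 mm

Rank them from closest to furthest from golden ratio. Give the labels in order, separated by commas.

I: 197/113 ≈ 1.743 → |1.743 − 1.618| = 0.125
II: 299/191 ≈ 1.565 → |1.565 − 1.618| = 0.053
III: 388/236 ≈ 1.644 → |1.644 − 1.618| = 0.026
IV: 215/149 ≈ 1.443 → |1.443 − 1.618| = 0.175

III, II, I, IV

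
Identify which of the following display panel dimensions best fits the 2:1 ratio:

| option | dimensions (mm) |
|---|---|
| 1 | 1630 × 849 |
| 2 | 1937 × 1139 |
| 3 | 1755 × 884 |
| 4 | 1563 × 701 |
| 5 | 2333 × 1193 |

Target 2:1 ≈ 2.000.
1: 1.920 (Δ0.080)  2: 1.701 (Δ0.299)  3: 1.985 (Δ0.015)  4: 2.230 (Δ0.230)  5: 1.956 (Δ0.044)

3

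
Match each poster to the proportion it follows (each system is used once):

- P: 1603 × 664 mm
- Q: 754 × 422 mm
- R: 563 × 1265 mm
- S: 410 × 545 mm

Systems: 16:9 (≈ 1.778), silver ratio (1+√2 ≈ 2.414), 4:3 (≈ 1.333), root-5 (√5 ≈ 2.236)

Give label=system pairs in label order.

P=silver ratio, Q=16:9, R=root-5, S=4:3

P = 1603/664 ≈ 2.414 → silver ratio (2.414)
Q = 754/422 ≈ 1.787 → 16:9 (1.778)
R = 1265/563 ≈ 2.247 → root-5 (2.236)
S = 545/410 ≈ 1.329 → 4:3 (1.333)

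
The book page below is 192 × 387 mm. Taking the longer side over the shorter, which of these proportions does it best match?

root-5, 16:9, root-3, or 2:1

2:1

387/192 ≈ 2.016. Nearest candidates are 2:1 (2.000, off by 0.016) and root-5 (2.236, off by 0.220).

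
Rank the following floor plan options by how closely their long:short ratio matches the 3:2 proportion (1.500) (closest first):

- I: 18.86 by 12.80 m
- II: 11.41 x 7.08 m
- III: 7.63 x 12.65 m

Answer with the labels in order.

I, II, III

Ratios: I = 18.86 / 12.80 ≈ 1.473; II = 11.41 / 7.08 ≈ 1.612; III = 12.65 / 7.63 ≈ 1.658.
|Δ from 1.500|: I 0.027; II 0.112; III 0.158.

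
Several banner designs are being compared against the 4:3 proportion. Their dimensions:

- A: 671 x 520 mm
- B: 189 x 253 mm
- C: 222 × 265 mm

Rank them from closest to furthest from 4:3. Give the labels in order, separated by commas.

Ratios: A = 671 / 520 ≈ 1.290; B = 253 / 189 ≈ 1.339; C = 265 / 222 ≈ 1.194.
|Δ from 1.333|: A 0.043; B 0.006; C 0.139.

B, A, C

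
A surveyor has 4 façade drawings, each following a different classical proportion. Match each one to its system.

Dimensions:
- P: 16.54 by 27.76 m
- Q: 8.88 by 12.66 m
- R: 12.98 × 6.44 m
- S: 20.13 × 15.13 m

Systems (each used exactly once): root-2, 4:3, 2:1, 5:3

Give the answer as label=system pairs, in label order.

P=5:3, Q=root-2, R=2:1, S=4:3

P = 27.76/16.54 ≈ 1.678 → 5:3 (1.667)
Q = 12.66/8.88 ≈ 1.426 → root-2 (1.414)
R = 12.98/6.44 ≈ 2.016 → 2:1 (2.000)
S = 20.13/15.13 ≈ 1.330 → 4:3 (1.333)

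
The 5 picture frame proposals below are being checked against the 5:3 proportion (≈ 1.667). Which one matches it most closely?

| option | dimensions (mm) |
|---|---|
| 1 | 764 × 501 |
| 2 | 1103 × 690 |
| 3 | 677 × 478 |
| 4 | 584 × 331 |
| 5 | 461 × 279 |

Ratios (long/short): 1 ≈ 1.525; 2 ≈ 1.599; 3 ≈ 1.416; 4 ≈ 1.764; 5 ≈ 1.652.
5:3 ≈ 1.667; option 5 is nearest (Δ 0.015).

5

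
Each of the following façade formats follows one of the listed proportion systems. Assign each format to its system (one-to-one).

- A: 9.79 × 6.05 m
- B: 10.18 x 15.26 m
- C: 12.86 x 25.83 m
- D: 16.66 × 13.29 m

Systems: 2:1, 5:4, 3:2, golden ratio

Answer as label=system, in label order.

Ratios: A ≈ 1.618; B ≈ 1.499; C ≈ 2.009; D ≈ 1.254.
Targets: 2:1 ≈ 2.000; 5:4 ≈ 1.250; 3:2 ≈ 1.500; golden ratio ≈ 1.618.

A=golden ratio, B=3:2, C=2:1, D=5:4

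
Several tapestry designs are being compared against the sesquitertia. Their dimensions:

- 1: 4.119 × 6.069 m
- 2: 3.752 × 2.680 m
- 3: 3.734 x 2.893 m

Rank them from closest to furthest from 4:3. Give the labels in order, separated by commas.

1: 6.069/4.119 ≈ 1.473 → |1.473 − 1.333| = 0.140
2: 3.752/2.680 ≈ 1.400 → |1.400 − 1.333| = 0.067
3: 3.734/2.893 ≈ 1.291 → |1.291 − 1.333| = 0.042

3, 2, 1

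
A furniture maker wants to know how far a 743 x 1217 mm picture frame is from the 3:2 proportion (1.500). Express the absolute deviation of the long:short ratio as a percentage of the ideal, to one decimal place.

Ratio = 1217 / 743 ≈ 1.6380.
Ideal 3:2 = 1.5000. |1.6380 − 1.5000| / 1.5000 ≈ 9.20% → 9.2%.

9.2%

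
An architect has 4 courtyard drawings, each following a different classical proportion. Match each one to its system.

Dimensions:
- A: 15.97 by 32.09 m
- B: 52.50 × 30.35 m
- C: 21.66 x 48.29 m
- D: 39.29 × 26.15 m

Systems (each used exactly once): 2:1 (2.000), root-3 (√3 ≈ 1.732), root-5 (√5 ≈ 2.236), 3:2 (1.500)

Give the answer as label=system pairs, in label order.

A = 32.09/15.97 ≈ 2.009 → 2:1 (2.000)
B = 52.50/30.35 ≈ 1.730 → root-3 (1.732)
C = 48.29/21.66 ≈ 2.229 → root-5 (2.236)
D = 39.29/26.15 ≈ 1.502 → 3:2 (1.500)

A=2:1, B=root-3, C=root-5, D=3:2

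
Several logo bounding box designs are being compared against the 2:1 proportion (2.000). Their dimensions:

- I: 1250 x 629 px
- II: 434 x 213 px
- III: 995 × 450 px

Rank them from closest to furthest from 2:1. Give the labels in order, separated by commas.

I: 1250/629 ≈ 1.987 → |1.987 − 2.000| = 0.013
II: 434/213 ≈ 2.038 → |2.038 − 2.000| = 0.038
III: 995/450 ≈ 2.211 → |2.211 − 2.000| = 0.211

I, II, III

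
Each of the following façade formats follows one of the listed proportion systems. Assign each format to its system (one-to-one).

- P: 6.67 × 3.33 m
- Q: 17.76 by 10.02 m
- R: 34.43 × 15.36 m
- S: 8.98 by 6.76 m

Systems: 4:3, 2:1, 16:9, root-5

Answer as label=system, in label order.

Ratios: P ≈ 2.003; Q ≈ 1.772; R ≈ 2.242; S ≈ 1.328.
Targets: 4:3 ≈ 1.333; 2:1 ≈ 2.000; 16:9 ≈ 1.778; root-5 ≈ 2.236.

P=2:1, Q=16:9, R=root-5, S=4:3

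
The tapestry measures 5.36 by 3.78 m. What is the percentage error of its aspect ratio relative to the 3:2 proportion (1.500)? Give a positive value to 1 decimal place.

Ratio = 5.36 / 3.78 ≈ 1.4180.
Ideal 3:2 = 1.5000. |1.4180 − 1.5000| / 1.5000 ≈ 5.47% → 5.5%.

5.5%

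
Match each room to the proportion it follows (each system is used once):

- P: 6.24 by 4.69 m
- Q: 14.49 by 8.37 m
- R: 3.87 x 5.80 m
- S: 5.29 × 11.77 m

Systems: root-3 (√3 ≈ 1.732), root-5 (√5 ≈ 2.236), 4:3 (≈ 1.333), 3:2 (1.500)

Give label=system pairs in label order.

P=4:3, Q=root-3, R=3:2, S=root-5

Ratios: P ≈ 1.330; Q ≈ 1.731; R ≈ 1.499; S ≈ 2.225.
Targets: root-3 ≈ 1.732; root-5 ≈ 2.236; 4:3 ≈ 1.333; 3:2 ≈ 1.500.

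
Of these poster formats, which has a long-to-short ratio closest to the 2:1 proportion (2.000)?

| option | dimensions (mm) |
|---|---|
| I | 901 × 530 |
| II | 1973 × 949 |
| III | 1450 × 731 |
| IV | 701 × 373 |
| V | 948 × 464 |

Target 2:1 ≈ 2.000.
I: 1.700 (Δ0.300)  II: 2.079 (Δ0.079)  III: 1.984 (Δ0.016)  IV: 1.879 (Δ0.121)  V: 2.043 (Δ0.043)

III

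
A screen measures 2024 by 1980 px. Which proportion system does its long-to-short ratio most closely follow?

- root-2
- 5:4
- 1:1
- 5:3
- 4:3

Ratio = 2024 / 1980 ≈ 1.022.
Distances: root-2 1.414 (Δ 0.392); 5:4 1.250 (Δ 0.228); 1:1 1.000 (Δ 0.022); 5:3 1.667 (Δ 0.645); 4:3 1.333 (Δ 0.311).

1:1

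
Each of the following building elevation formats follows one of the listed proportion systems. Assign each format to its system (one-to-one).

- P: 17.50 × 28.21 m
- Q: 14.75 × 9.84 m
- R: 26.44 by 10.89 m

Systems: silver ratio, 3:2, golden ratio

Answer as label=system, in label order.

P = 28.21/17.50 ≈ 1.612 → golden ratio (1.618)
Q = 14.75/9.84 ≈ 1.499 → 3:2 (1.500)
R = 26.44/10.89 ≈ 2.428 → silver ratio (2.414)

P=golden ratio, Q=3:2, R=silver ratio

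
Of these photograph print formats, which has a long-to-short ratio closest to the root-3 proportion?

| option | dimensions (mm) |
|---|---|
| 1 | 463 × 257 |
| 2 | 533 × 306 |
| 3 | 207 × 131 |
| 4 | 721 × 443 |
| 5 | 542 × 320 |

Target root-3 ≈ 1.732.
1: 1.802 (Δ0.070)  2: 1.742 (Δ0.010)  3: 1.580 (Δ0.152)  4: 1.628 (Δ0.104)  5: 1.694 (Δ0.038)

2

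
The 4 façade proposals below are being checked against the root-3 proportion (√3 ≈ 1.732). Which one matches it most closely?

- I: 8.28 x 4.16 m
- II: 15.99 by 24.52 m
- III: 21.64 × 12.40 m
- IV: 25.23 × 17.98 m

III

Ratios (long/short): I ≈ 1.990; II ≈ 1.533; III ≈ 1.745; IV ≈ 1.403.
root-3 ≈ 1.732; option III is nearest (Δ 0.013).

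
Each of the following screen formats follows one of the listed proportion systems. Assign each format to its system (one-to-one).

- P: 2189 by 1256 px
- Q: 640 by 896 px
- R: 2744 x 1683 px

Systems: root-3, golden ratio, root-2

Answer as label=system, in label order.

P=root-3, Q=root-2, R=golden ratio

Ratios: P ≈ 1.743; Q ≈ 1.400; R ≈ 1.630.
Targets: root-3 ≈ 1.732; golden ratio ≈ 1.618; root-2 ≈ 1.414.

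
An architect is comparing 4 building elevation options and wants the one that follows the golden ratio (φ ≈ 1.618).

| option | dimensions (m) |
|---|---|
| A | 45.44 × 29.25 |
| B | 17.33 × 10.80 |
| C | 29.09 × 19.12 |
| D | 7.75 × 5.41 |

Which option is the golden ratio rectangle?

B

Target golden ratio ≈ 1.618.
A: 1.554 (Δ0.064)  B: 1.605 (Δ0.013)  C: 1.521 (Δ0.097)  D: 1.433 (Δ0.185)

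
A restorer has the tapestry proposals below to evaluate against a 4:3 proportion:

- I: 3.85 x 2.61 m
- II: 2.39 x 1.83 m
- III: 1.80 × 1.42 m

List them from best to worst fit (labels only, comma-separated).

Ratios: I = 3.85 / 2.61 ≈ 1.475; II = 2.39 / 1.83 ≈ 1.306; III = 1.80 / 1.42 ≈ 1.268.
|Δ from 1.333|: I 0.142; II 0.027; III 0.065.

II, III, I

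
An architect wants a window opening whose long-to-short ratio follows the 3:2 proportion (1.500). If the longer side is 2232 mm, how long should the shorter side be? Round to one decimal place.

3:2 = 1.50000.
Shorter side = 2232 ÷ 1.50000 ≈ 1488.000 → 1488.0 mm.

1488.0 mm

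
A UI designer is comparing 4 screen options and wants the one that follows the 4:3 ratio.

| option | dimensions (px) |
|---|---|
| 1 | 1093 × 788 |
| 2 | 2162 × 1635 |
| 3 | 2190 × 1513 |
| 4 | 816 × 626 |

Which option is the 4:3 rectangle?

Ratios (long/short): 1 ≈ 1.387; 2 ≈ 1.322; 3 ≈ 1.447; 4 ≈ 1.304.
4:3 ≈ 1.333; option 2 is nearest (Δ 0.011).

2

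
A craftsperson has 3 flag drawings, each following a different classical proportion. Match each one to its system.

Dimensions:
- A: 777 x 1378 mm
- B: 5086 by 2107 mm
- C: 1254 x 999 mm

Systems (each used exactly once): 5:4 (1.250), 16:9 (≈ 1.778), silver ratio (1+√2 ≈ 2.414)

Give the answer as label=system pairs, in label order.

Ratios: A ≈ 1.773; B ≈ 2.414; C ≈ 1.255.
Targets: 5:4 ≈ 1.250; 16:9 ≈ 1.778; silver ratio ≈ 2.414.

A=16:9, B=silver ratio, C=5:4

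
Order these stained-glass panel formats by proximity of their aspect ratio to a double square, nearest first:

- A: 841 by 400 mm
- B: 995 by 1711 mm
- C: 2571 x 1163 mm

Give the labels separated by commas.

Ratios: A = 841 / 400 ≈ 2.103; B = 1711 / 995 ≈ 1.720; C = 2571 / 1163 ≈ 2.211.
|Δ from 2.000|: A 0.103; B 0.280; C 0.211.

A, C, B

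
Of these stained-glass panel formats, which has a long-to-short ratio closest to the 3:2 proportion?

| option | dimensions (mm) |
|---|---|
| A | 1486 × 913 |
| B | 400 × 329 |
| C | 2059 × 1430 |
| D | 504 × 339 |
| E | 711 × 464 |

Target 3:2 ≈ 1.500.
A: 1.628 (Δ0.128)  B: 1.216 (Δ0.284)  C: 1.440 (Δ0.060)  D: 1.487 (Δ0.013)  E: 1.532 (Δ0.032)

D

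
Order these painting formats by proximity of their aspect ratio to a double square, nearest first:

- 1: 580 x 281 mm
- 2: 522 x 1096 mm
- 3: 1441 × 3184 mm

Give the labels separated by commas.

Ratios: 1 = 580 / 281 ≈ 2.064; 2 = 1096 / 522 ≈ 2.100; 3 = 3184 / 1441 ≈ 2.210.
|Δ from 2.000|: 1 0.064; 2 0.100; 3 0.210.

1, 2, 3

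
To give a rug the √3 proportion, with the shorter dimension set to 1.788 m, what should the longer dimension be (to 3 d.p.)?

root-3 ≈ 1.73205.
Longer side = 1.788 × 1.73205 ≈ 3.09691 → 3.097 m.

3.097 m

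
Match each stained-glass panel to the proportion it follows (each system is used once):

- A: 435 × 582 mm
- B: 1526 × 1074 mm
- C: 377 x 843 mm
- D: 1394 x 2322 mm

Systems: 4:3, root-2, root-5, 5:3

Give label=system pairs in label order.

A = 582/435 ≈ 1.338 → 4:3 (1.333)
B = 1526/1074 ≈ 1.421 → root-2 (1.414)
C = 843/377 ≈ 2.236 → root-5 (2.236)
D = 2322/1394 ≈ 1.666 → 5:3 (1.667)

A=4:3, B=root-2, C=root-5, D=5:3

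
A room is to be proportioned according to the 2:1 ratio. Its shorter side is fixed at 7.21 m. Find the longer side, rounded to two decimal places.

2:1 = 2.00000.
Longer side = 7.21 × 2.00000 ≈ 14.4200 → 14.42 m.

14.42 m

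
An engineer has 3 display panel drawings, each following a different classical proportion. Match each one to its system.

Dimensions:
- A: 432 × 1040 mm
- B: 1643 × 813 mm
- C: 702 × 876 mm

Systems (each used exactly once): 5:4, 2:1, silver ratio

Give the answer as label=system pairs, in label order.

A=silver ratio, B=2:1, C=5:4

Ratios: A ≈ 2.407; B ≈ 2.021; C ≈ 1.248.
Targets: 5:4 ≈ 1.250; 2:1 ≈ 2.000; silver ratio ≈ 2.414.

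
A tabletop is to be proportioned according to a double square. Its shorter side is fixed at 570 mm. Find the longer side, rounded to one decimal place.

2:1 = 2.00000.
Longer side = 570 × 2.00000 ≈ 1140.000 → 1140.0 mm.

1140.0 mm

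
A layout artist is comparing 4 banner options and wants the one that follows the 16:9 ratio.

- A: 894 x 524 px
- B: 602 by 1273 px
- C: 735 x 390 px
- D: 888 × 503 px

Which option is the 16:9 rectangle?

Target 16:9 ≈ 1.778.
A: 1.706 (Δ0.072)  B: 2.115 (Δ0.337)  C: 1.885 (Δ0.107)  D: 1.765 (Δ0.013)

D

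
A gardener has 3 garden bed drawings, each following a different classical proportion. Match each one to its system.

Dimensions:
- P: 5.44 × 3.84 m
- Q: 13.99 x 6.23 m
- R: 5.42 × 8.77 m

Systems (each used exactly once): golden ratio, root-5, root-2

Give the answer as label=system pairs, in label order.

Ratios: P ≈ 1.417; Q ≈ 2.246; R ≈ 1.618.
Targets: golden ratio ≈ 1.618; root-5 ≈ 2.236; root-2 ≈ 1.414.

P=root-2, Q=root-5, R=golden ratio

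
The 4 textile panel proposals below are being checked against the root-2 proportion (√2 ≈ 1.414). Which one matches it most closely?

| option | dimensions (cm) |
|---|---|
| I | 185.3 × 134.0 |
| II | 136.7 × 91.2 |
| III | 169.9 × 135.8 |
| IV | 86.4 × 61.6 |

IV

Ratios (long/short): I ≈ 1.383; II ≈ 1.499; III ≈ 1.251; IV ≈ 1.403.
root-2 ≈ 1.414; option IV is nearest (Δ 0.011).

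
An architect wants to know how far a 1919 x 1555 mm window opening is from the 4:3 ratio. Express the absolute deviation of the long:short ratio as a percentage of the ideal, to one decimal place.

7.4%

Ratio = 1919 / 1555 ≈ 1.2341.
Ideal 4:3 ≈ 1.3333. |1.2341 − 1.3333| / 1.3333 ≈ 7.44% → 7.4%.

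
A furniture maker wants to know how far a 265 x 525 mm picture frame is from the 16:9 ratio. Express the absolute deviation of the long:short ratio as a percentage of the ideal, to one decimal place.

11.4%

Ratio = 525 / 265 ≈ 1.9811.
Ideal 16:9 ≈ 1.7778. |1.9811 − 1.7778| / 1.7778 ≈ 11.44% → 11.4%.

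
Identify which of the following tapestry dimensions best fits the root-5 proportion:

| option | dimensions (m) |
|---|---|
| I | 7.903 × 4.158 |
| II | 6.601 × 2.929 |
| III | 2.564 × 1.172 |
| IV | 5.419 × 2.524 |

II

Ratios (long/short): I ≈ 1.901; II ≈ 2.254; III ≈ 2.188; IV ≈ 2.147.
root-5 ≈ 2.236; option II is nearest (Δ 0.018).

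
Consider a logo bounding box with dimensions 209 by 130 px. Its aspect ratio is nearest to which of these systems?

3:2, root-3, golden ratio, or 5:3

209/130 ≈ 1.608. Nearest candidates are golden ratio (1.618, off by 0.010) and 5:3 (1.667, off by 0.059).

golden ratio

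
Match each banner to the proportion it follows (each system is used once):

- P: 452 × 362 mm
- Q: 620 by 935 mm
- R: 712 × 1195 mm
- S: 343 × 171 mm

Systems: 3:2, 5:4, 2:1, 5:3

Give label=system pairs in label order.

P = 452/362 ≈ 1.249 → 5:4 (1.250)
Q = 935/620 ≈ 1.508 → 3:2 (1.500)
R = 1195/712 ≈ 1.678 → 5:3 (1.667)
S = 343/171 ≈ 2.006 → 2:1 (2.000)

P=5:4, Q=3:2, R=5:3, S=2:1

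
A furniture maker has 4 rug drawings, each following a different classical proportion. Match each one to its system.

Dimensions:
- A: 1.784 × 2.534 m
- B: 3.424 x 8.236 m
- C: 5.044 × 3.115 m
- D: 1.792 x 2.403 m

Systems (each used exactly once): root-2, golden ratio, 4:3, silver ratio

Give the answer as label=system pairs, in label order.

Ratios: A ≈ 1.420; B ≈ 2.405; C ≈ 1.619; D ≈ 1.341.
Targets: root-2 ≈ 1.414; golden ratio ≈ 1.618; 4:3 ≈ 1.333; silver ratio ≈ 2.414.

A=root-2, B=silver ratio, C=golden ratio, D=4:3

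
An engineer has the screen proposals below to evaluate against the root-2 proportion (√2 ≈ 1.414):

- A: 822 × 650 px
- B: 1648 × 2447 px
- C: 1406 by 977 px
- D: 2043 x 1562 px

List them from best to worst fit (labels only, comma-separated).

A: 822/650 ≈ 1.265 → |1.265 − 1.414| = 0.149
B: 2447/1648 ≈ 1.485 → |1.485 − 1.414| = 0.071
C: 1406/977 ≈ 1.439 → |1.439 − 1.414| = 0.025
D: 2043/1562 ≈ 1.308 → |1.308 − 1.414| = 0.106

C, B, D, A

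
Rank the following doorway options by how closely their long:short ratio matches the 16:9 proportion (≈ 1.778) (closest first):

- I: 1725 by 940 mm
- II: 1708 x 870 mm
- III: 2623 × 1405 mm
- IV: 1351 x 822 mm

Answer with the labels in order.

I, III, IV, II

Ratios: I = 1725 / 940 ≈ 1.835; II = 1708 / 870 ≈ 1.963; III = 2623 / 1405 ≈ 1.867; IV = 1351 / 822 ≈ 1.644.
|Δ from 1.778|: I 0.057; II 0.185; III 0.089; IV 0.134.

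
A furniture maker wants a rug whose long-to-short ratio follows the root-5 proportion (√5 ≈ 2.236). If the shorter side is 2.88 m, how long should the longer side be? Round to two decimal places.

6.44 m

root-5 ≈ 2.23607.
Longer side = 2.88 × 2.23607 ≈ 6.4399 → 6.44 m.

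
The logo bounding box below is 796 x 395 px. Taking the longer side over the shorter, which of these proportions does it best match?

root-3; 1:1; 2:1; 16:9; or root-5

2:1

796/395 ≈ 2.015. Nearest candidates are 2:1 (2.000, off by 0.015) and root-5 (2.236, off by 0.221).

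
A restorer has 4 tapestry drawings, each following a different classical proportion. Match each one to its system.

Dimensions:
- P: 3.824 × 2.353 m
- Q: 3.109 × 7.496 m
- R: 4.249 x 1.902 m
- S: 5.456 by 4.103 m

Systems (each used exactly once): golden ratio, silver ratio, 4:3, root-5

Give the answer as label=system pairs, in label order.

Ratios: P ≈ 1.625; Q ≈ 2.411; R ≈ 2.234; S ≈ 1.330.
Targets: golden ratio ≈ 1.618; silver ratio ≈ 2.414; 4:3 ≈ 1.333; root-5 ≈ 2.236.

P=golden ratio, Q=silver ratio, R=root-5, S=4:3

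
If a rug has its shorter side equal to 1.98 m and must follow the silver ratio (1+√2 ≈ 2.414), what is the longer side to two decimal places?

silver ratio ≈ 2.41421.
Longer side = 1.98 × 2.41421 ≈ 4.7801 → 4.78 m.

4.78 m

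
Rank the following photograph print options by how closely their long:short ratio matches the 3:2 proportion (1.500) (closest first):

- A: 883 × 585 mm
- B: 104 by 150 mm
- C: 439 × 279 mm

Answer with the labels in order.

A: 883/585 ≈ 1.509 → |1.509 − 1.500| = 0.009
B: 150/104 ≈ 1.442 → |1.442 − 1.500| = 0.058
C: 439/279 ≈ 1.573 → |1.573 − 1.500| = 0.073

A, B, C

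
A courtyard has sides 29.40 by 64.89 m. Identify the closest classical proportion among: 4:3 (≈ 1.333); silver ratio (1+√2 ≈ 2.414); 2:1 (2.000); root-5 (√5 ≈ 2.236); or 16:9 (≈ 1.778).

root-5

Ratio = 64.89 / 29.40 ≈ 2.207.
Distances: 4:3 1.333 (Δ 0.874); silver ratio 2.414 (Δ 0.207); 2:1 2.000 (Δ 0.207); root-5 2.236 (Δ 0.029); 16:9 1.778 (Δ 0.429).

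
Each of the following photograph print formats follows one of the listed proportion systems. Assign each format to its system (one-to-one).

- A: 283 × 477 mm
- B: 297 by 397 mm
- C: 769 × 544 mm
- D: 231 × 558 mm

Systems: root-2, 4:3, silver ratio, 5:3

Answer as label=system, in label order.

Ratios: A ≈ 1.686; B ≈ 1.337; C ≈ 1.414; D ≈ 2.416.
Targets: root-2 ≈ 1.414; 4:3 ≈ 1.333; silver ratio ≈ 2.414; 5:3 ≈ 1.667.

A=5:3, B=4:3, C=root-2, D=silver ratio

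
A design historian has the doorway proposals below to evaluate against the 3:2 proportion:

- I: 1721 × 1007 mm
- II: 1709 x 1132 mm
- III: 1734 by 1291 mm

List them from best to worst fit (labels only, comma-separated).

II, III, I

I: 1721/1007 ≈ 1.709 → |1.709 − 1.500| = 0.209
II: 1709/1132 ≈ 1.510 → |1.510 − 1.500| = 0.010
III: 1734/1291 ≈ 1.343 → |1.343 − 1.500| = 0.157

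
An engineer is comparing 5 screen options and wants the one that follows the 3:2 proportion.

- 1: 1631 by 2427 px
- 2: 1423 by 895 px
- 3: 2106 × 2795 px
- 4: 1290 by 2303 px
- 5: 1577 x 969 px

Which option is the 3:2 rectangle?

1

Ratios (long/short): 1 ≈ 1.488; 2 ≈ 1.590; 3 ≈ 1.327; 4 ≈ 1.785; 5 ≈ 1.627.
3:2 ≈ 1.500; option 1 is nearest (Δ 0.012).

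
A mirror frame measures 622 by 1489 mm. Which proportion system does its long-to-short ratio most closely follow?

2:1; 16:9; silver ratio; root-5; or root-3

silver ratio

Ratio = 1489 / 622 ≈ 2.394.
Distances: 2:1 2.000 (Δ 0.394); 16:9 1.778 (Δ 0.616); silver ratio 2.414 (Δ 0.020); root-5 2.236 (Δ 0.158); root-3 1.732 (Δ 0.662).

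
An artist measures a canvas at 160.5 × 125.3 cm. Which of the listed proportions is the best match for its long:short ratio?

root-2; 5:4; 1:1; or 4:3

Ratio = 160.5 / 125.3 ≈ 1.281.
Distances: root-2 1.414 (Δ 0.133); 5:4 1.250 (Δ 0.031); 1:1 1.000 (Δ 0.281); 4:3 1.333 (Δ 0.052).

5:4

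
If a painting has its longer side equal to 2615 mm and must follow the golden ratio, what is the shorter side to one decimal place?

1616.2 mm

golden ratio ≈ 1.61803.
Shorter side = 2615 ÷ 1.61803 ≈ 1616.163 → 1616.2 mm.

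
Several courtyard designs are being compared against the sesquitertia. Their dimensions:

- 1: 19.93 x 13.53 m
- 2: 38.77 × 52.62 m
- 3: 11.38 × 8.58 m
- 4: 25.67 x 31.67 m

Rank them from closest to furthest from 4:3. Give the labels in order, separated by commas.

1: 19.93/13.53 ≈ 1.473 → |1.473 − 1.333| = 0.140
2: 52.62/38.77 ≈ 1.357 → |1.357 − 1.333| = 0.024
3: 11.38/8.58 ≈ 1.326 → |1.326 − 1.333| = 0.007
4: 31.67/25.67 ≈ 1.234 → |1.234 − 1.333| = 0.099

3, 2, 4, 1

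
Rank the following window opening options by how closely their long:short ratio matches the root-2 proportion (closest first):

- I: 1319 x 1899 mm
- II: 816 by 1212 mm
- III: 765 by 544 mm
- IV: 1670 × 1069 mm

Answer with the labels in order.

III, I, II, IV

Ratios: I = 1899 / 1319 ≈ 1.440; II = 1212 / 816 ≈ 1.485; III = 765 / 544 ≈ 1.406; IV = 1670 / 1069 ≈ 1.562.
|Δ from 1.414|: I 0.026; II 0.071; III 0.008; IV 0.148.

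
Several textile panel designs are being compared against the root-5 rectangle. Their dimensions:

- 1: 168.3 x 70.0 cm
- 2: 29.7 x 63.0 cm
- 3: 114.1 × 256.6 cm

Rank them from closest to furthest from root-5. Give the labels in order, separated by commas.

Ratios: 1 = 168.3 / 70.0 ≈ 2.404; 2 = 63.0 / 29.7 ≈ 2.121; 3 = 256.6 / 114.1 ≈ 2.249.
|Δ from 2.236|: 1 0.168; 2 0.115; 3 0.013.

3, 2, 1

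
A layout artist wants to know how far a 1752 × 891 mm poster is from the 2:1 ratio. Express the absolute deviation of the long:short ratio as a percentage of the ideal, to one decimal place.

Ratio = 1752 / 891 ≈ 1.9663.
Ideal 2:1 = 2.0000. |1.9663 − 2.0000| / 2.0000 ≈ 1.69% → 1.7%.

1.7%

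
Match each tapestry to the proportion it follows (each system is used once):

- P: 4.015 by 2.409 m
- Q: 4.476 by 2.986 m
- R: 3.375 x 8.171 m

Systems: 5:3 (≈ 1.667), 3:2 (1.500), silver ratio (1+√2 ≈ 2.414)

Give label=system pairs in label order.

Ratios: P ≈ 1.667; Q ≈ 1.499; R ≈ 2.421.
Targets: 5:3 ≈ 1.667; 3:2 ≈ 1.500; silver ratio ≈ 2.414.

P=5:3, Q=3:2, R=silver ratio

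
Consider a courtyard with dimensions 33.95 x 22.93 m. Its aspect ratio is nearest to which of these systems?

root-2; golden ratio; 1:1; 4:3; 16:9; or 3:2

3:2

Ratio = 33.95 / 22.93 ≈ 1.481.
Distances: root-2 1.414 (Δ 0.067); golden ratio 1.618 (Δ 0.137); 1:1 1.000 (Δ 0.481); 4:3 1.333 (Δ 0.148); 16:9 1.778 (Δ 0.297); 3:2 1.500 (Δ 0.019).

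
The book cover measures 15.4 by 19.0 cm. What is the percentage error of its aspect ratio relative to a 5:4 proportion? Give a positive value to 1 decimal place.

Ratio = 19.0 / 15.4 ≈ 1.2338.
Ideal 5:4 = 1.2500. |1.2338 − 1.2500| / 1.2500 ≈ 1.30% → 1.3%.

1.3%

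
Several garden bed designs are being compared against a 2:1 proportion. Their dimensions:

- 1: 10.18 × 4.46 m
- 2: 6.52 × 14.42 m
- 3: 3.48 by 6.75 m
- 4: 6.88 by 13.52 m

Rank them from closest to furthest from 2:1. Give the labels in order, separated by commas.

4, 3, 2, 1

Ratios: 1 = 10.18 / 4.46 ≈ 2.283; 2 = 14.42 / 6.52 ≈ 2.212; 3 = 6.75 / 3.48 ≈ 1.940; 4 = 13.52 / 6.88 ≈ 1.965.
|Δ from 2.000|: 1 0.283; 2 0.212; 3 0.060; 4 0.035.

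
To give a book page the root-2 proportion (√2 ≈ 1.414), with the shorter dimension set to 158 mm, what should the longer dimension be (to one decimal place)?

root-2 ≈ 1.41421.
Longer side = 158 × 1.41421 ≈ 223.445 → 223.4 mm.

223.4 mm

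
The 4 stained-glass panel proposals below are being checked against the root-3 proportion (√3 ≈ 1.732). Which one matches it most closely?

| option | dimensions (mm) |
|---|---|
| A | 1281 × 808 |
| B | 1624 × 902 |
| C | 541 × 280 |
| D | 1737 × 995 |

D

Ratios (long/short): A ≈ 1.585; B ≈ 1.800; C ≈ 1.932; D ≈ 1.746.
root-3 ≈ 1.732; option D is nearest (Δ 0.014).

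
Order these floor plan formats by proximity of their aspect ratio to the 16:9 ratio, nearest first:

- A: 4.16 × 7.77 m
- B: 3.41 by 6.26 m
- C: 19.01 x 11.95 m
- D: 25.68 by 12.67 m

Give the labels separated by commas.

B, A, C, D

A: 7.77/4.16 ≈ 1.868 → |1.868 − 1.778| = 0.090
B: 6.26/3.41 ≈ 1.836 → |1.836 − 1.778| = 0.058
C: 19.01/11.95 ≈ 1.591 → |1.591 − 1.778| = 0.187
D: 25.68/12.67 ≈ 2.027 → |2.027 − 1.778| = 0.249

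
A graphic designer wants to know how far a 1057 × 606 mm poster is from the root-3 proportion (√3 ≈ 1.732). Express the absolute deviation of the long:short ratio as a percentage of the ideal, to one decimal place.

Ratio = 1057 / 606 ≈ 1.7442.
Ideal root-3 ≈ 1.7321. |1.7442 − 1.7321| / 1.7321 ≈ 0.70% → 0.7%.

0.7%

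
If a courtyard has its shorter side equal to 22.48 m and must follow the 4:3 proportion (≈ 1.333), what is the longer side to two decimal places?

29.97 m

4:3 ≈ 1.33333.
Longer side = 22.48 × 1.33333 ≈ 29.9733 → 29.97 m.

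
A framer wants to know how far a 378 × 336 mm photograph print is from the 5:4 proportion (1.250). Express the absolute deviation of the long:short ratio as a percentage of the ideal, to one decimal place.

Ratio = 378 / 336 ≈ 1.1250.
Ideal 5:4 = 1.2500. |1.1250 − 1.2500| / 1.2500 ≈ 10.00% → 10.0%.

10.0%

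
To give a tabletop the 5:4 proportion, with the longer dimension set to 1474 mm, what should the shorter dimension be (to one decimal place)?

1179.2 mm

5:4 = 1.25000.
Shorter side = 1474 ÷ 1.25000 ≈ 1179.200 → 1179.2 mm.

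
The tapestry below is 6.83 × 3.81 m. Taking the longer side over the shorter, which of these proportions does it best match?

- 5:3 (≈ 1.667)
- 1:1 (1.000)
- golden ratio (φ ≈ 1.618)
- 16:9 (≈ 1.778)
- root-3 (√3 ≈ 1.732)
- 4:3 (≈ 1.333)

16:9

6.83/3.81 ≈ 1.793. Nearest candidates are 16:9 (1.778, off by 0.015) and root-3 (1.732, off by 0.061).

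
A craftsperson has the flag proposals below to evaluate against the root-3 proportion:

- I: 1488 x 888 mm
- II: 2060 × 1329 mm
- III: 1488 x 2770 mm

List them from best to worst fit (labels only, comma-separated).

I, III, II

Ratios: I = 1488 / 888 ≈ 1.676; II = 2060 / 1329 ≈ 1.550; III = 2770 / 1488 ≈ 1.862.
|Δ from 1.732|: I 0.056; II 0.182; III 0.130.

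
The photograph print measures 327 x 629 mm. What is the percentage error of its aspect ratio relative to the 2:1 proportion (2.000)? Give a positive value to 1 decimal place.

Ratio = 629 / 327 ≈ 1.9235.
Ideal 2:1 = 2.0000. |1.9235 − 2.0000| / 2.0000 ≈ 3.83% → 3.8%.

3.8%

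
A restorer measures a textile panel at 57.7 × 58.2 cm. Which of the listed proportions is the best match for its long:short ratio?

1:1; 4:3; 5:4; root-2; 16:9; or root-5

Ratio = 58.2 / 57.7 ≈ 1.009.
Distances: 1:1 1.000 (Δ 0.009); 4:3 1.333 (Δ 0.324); 5:4 1.250 (Δ 0.241); root-2 1.414 (Δ 0.405); 16:9 1.778 (Δ 0.769); root-5 2.236 (Δ 1.227).

1:1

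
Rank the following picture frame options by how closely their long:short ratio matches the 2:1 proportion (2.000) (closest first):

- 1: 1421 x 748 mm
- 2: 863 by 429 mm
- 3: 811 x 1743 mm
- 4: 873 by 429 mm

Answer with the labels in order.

2, 4, 1, 3

Ratios: 1 = 1421 / 748 ≈ 1.900; 2 = 863 / 429 ≈ 2.012; 3 = 1743 / 811 ≈ 2.149; 4 = 873 / 429 ≈ 2.035.
|Δ from 2.000|: 1 0.100; 2 0.012; 3 0.149; 4 0.035.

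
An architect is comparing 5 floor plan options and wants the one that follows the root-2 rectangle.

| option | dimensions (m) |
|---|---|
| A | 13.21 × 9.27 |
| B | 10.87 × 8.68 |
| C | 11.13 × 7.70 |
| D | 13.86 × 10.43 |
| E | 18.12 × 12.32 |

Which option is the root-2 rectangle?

A

Ratios (long/short): A ≈ 1.425; B ≈ 1.252; C ≈ 1.445; D ≈ 1.329; E ≈ 1.471.
root-2 ≈ 1.414; option A is nearest (Δ 0.011).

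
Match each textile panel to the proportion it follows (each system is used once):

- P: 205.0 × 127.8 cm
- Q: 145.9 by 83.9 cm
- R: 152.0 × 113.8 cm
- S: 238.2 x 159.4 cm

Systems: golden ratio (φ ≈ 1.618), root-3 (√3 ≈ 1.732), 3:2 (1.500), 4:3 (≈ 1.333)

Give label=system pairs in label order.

P=golden ratio, Q=root-3, R=4:3, S=3:2

Ratios: P ≈ 1.604; Q ≈ 1.739; R ≈ 1.336; S ≈ 1.494.
Targets: golden ratio ≈ 1.618; root-3 ≈ 1.732; 3:2 ≈ 1.500; 4:3 ≈ 1.333.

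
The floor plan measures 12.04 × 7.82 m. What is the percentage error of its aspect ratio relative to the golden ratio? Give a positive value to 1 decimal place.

4.8%

Ratio = 12.04 / 7.82 ≈ 1.5396.
Ideal golden ratio ≈ 1.6180. |1.5396 − 1.6180| / 1.6180 ≈ 4.85% → 4.8%.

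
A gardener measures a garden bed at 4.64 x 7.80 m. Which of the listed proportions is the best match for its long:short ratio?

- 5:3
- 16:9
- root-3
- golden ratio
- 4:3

5:3

Ratio = 7.80 / 4.64 ≈ 1.681.
Distances: 5:3 1.667 (Δ 0.014); 16:9 1.778 (Δ 0.097); root-3 1.732 (Δ 0.051); golden ratio 1.618 (Δ 0.063); 4:3 1.333 (Δ 0.348).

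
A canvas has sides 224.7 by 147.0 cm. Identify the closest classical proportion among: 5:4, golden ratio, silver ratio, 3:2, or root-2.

Ratio = 224.7 / 147.0 ≈ 1.529.
Distances: 5:4 1.250 (Δ 0.279); golden ratio 1.618 (Δ 0.089); silver ratio 2.414 (Δ 0.885); 3:2 1.500 (Δ 0.029); root-2 1.414 (Δ 0.115).

3:2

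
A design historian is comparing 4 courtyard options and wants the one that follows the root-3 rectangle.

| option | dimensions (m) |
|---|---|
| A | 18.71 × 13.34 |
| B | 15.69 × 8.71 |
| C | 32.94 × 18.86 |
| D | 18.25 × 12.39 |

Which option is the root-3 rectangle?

C

Target root-3 ≈ 1.732.
A: 1.403 (Δ0.329)  B: 1.801 (Δ0.069)  C: 1.747 (Δ0.015)  D: 1.473 (Δ0.259)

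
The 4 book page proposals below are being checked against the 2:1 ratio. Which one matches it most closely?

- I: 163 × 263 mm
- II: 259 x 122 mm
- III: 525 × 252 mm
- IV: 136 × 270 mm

Target 2:1 ≈ 2.000.
I: 1.613 (Δ0.387)  II: 2.123 (Δ0.123)  III: 2.083 (Δ0.083)  IV: 1.985 (Δ0.015)

IV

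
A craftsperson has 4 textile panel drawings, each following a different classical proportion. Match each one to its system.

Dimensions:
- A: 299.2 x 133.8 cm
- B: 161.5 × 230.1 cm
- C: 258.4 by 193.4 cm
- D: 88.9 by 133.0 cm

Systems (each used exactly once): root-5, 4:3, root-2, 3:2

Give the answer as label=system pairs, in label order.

A=root-5, B=root-2, C=4:3, D=3:2

Ratios: A ≈ 2.236; B ≈ 1.425; C ≈ 1.336; D ≈ 1.496.
Targets: root-5 ≈ 2.236; 4:3 ≈ 1.333; root-2 ≈ 1.414; 3:2 ≈ 1.500.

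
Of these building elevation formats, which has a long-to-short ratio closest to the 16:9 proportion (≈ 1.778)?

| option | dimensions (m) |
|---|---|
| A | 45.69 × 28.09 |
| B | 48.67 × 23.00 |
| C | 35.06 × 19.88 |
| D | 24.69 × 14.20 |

C

Target 16:9 ≈ 1.778.
A: 1.627 (Δ0.151)  B: 2.116 (Δ0.338)  C: 1.764 (Δ0.014)  D: 1.739 (Δ0.039)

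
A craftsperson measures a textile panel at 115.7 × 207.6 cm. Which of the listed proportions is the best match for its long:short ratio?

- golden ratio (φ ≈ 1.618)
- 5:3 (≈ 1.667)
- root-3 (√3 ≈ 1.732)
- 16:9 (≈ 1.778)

207.6/115.7 ≈ 1.794. Nearest candidates are 16:9 (1.778, off by 0.016) and root-3 (1.732, off by 0.062).

16:9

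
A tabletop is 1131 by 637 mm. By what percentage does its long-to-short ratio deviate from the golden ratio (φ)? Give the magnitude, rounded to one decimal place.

9.7%

Ratio = 1131 / 637 ≈ 1.7755.
Ideal golden ratio ≈ 1.6180. |1.7755 − 1.6180| / 1.6180 ≈ 9.73% → 9.7%.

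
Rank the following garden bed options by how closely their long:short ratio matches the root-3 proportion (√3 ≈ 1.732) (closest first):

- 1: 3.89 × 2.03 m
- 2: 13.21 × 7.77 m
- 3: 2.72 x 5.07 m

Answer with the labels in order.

Ratios: 1 = 3.89 / 2.03 ≈ 1.916; 2 = 13.21 / 7.77 ≈ 1.700; 3 = 5.07 / 2.72 ≈ 1.864.
|Δ from 1.732|: 1 0.184; 2 0.032; 3 0.132.

2, 3, 1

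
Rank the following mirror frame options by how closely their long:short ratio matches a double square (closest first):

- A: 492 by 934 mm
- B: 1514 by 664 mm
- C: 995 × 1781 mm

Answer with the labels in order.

Ratios: A = 934 / 492 ≈ 1.898; B = 1514 / 664 ≈ 2.280; C = 1781 / 995 ≈ 1.790.
|Δ from 2.000|: A 0.102; B 0.280; C 0.210.

A, C, B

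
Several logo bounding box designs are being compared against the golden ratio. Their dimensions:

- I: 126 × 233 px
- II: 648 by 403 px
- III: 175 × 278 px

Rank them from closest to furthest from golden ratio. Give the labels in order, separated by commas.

I: 233/126 ≈ 1.849 → |1.849 − 1.618| = 0.231
II: 648/403 ≈ 1.608 → |1.608 − 1.618| = 0.010
III: 278/175 ≈ 1.589 → |1.589 − 1.618| = 0.029

II, III, I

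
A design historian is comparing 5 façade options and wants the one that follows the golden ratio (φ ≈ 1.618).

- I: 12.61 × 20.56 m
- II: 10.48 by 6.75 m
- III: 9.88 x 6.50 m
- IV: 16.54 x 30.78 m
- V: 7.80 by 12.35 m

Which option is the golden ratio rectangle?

Ratios (long/short): I ≈ 1.630; II ≈ 1.553; III ≈ 1.520; IV ≈ 1.861; V ≈ 1.583.
golden ratio ≈ 1.618; option I is nearest (Δ 0.012).

I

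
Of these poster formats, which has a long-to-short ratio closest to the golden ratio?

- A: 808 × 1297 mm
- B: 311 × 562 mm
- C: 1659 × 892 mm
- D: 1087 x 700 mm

Ratios (long/short): A ≈ 1.605; B ≈ 1.807; C ≈ 1.860; D ≈ 1.553.
golden ratio ≈ 1.618; option A is nearest (Δ 0.013).

A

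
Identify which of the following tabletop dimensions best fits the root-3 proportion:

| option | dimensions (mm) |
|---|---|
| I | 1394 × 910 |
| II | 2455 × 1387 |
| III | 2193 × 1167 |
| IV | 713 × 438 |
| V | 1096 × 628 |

V

Target root-3 ≈ 1.732.
I: 1.532 (Δ0.200)  II: 1.770 (Δ0.038)  III: 1.879 (Δ0.147)  IV: 1.628 (Δ0.104)  V: 1.745 (Δ0.013)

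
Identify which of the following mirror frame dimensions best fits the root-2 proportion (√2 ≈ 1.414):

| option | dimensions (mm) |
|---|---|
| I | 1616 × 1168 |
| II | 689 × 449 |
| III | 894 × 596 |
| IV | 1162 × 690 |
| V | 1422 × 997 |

Ratios (long/short): I ≈ 1.384; II ≈ 1.535; III ≈ 1.500; IV ≈ 1.684; V ≈ 1.426.
root-2 ≈ 1.414; option V is nearest (Δ 0.012).

V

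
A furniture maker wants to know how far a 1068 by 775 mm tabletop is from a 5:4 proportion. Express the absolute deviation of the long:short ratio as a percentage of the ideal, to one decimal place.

Ratio = 1068 / 775 ≈ 1.3781.
Ideal 5:4 = 1.2500. |1.3781 − 1.2500| / 1.2500 ≈ 10.25% → 10.2%.

10.2%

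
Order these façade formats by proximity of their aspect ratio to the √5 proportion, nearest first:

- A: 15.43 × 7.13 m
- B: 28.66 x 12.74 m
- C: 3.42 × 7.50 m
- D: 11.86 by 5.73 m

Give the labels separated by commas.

A: 15.43/7.13 ≈ 2.164 → |2.164 − 2.236| = 0.072
B: 28.66/12.74 ≈ 2.250 → |2.250 − 2.236| = 0.014
C: 7.50/3.42 ≈ 2.193 → |2.193 − 2.236| = 0.043
D: 11.86/5.73 ≈ 2.070 → |2.070 − 2.236| = 0.166

B, C, A, D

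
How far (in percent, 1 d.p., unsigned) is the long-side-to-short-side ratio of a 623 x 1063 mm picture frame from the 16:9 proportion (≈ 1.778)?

Ratio = 1063 / 623 ≈ 1.7063.
Ideal 16:9 ≈ 1.7778. |1.7063 − 1.7778| / 1.7778 ≈ 4.02% → 4.0%.

4.0%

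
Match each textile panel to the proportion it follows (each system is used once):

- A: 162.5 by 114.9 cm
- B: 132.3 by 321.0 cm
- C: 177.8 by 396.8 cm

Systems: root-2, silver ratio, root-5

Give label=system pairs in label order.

A = 162.5/114.9 ≈ 1.414 → root-2 (1.414)
B = 321.0/132.3 ≈ 2.426 → silver ratio (2.414)
C = 396.8/177.8 ≈ 2.232 → root-5 (2.236)

A=root-2, B=silver ratio, C=root-5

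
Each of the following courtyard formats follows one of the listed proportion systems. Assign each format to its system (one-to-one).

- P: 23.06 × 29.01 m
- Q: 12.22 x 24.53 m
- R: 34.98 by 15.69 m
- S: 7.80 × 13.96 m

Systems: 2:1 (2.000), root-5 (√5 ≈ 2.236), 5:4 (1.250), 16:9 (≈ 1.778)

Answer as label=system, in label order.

P=5:4, Q=2:1, R=root-5, S=16:9

P = 29.01/23.06 ≈ 1.258 → 5:4 (1.250)
Q = 24.53/12.22 ≈ 2.007 → 2:1 (2.000)
R = 34.98/15.69 ≈ 2.229 → root-5 (2.236)
S = 13.96/7.80 ≈ 1.790 → 16:9 (1.778)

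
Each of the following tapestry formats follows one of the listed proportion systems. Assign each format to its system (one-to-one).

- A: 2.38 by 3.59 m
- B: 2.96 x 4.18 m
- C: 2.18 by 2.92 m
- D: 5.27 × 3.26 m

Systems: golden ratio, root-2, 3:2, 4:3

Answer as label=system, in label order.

A = 3.59/2.38 ≈ 1.508 → 3:2 (1.500)
B = 4.18/2.96 ≈ 1.412 → root-2 (1.414)
C = 2.92/2.18 ≈ 1.339 → 4:3 (1.333)
D = 5.27/3.26 ≈ 1.617 → golden ratio (1.618)

A=3:2, B=root-2, C=4:3, D=golden ratio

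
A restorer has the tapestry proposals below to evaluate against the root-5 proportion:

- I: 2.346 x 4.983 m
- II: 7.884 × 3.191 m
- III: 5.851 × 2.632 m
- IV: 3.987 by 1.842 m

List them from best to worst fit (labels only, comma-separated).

Ratios: I = 4.983 / 2.346 ≈ 2.124; II = 7.884 / 3.191 ≈ 2.471; III = 5.851 / 2.632 ≈ 2.223; IV = 3.987 / 1.842 ≈ 2.164.
|Δ from 2.236|: I 0.112; II 0.235; III 0.013; IV 0.072.

III, IV, I, II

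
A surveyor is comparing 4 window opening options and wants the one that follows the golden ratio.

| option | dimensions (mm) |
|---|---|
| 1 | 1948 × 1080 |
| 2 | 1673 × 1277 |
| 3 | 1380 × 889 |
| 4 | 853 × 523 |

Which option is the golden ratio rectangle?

Ratios (long/short): 1 ≈ 1.804; 2 ≈ 1.310; 3 ≈ 1.552; 4 ≈ 1.631.
golden ratio ≈ 1.618; option 4 is nearest (Δ 0.013).

4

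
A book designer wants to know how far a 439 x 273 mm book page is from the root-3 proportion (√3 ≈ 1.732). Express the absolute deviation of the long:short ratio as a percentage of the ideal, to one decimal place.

7.2%

Ratio = 439 / 273 ≈ 1.6081.
Ideal root-3 ≈ 1.7321. |1.6081 − 1.7321| / 1.7321 ≈ 7.16% → 7.2%.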